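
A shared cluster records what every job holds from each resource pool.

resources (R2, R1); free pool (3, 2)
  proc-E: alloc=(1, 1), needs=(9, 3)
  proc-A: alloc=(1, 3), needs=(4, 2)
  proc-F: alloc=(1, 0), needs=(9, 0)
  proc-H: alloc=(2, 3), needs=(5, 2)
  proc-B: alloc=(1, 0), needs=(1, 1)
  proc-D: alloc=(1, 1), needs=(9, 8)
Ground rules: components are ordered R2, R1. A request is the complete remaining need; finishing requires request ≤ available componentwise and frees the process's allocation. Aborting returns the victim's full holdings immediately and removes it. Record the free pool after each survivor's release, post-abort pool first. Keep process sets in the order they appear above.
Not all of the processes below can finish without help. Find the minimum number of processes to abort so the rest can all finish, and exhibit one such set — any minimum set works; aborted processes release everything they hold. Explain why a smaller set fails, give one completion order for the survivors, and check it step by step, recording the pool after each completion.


Minimum abort set: proc-E and proc-D.
Key observation: proc-F was stuck for good until proc-E and proc-D gave back (2, 2); in the order shown it finishes at step 4.
Why nothing smaller works — every single abort fails: proc-E alone leaves proc-F blocked (short on R2); proc-A alone leaves proc-E blocked (short on R2); proc-F alone leaves proc-E blocked (short on R2); proc-H alone leaves proc-E blocked (short on R2); proc-B alone leaves proc-E blocked (short on R2); proc-D alone leaves proc-E blocked (short on R2).
One survivor order: proc-A, proc-H, proc-B, proc-F. Step-by-step check (post-abort pool first):
  pool = (5, 4)
  proc-A needs (4, 2) <= (5, 4) -> finishes; pool += (1, 3) = (6, 7)
  proc-H needs (5, 2) <= (6, 7) -> finishes; pool += (2, 3) = (8, 10)
  proc-B needs (1, 1) <= (8, 10) -> finishes; pool += (1, 0) = (9, 10)
  proc-F needs (9, 0) <= (9, 10) -> finishes; pool += (1, 0) = (10, 10)


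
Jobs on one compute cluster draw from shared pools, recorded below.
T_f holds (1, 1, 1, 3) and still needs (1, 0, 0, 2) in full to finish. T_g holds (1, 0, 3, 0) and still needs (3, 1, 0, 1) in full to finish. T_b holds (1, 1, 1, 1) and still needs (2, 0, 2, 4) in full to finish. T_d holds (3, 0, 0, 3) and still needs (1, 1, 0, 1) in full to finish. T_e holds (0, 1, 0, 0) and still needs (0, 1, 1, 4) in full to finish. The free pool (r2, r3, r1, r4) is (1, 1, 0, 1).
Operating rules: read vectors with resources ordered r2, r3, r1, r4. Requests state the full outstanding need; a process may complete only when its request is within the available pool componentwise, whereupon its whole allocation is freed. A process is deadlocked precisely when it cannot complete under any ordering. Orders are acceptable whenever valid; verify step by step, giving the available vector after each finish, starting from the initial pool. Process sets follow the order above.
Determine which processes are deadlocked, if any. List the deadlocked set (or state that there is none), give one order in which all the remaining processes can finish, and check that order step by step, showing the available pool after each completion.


No process is deadlocked.
Key observation: no deadlock: T_d fits now, and the freed resources carry the rest through.
The rest can finish in the order T_d, T_f, T_e, T_g, T_b. Verifying each step:
  pool = (1, 1, 0, 1)
  T_d: need (1, 1, 0, 1) fits (1, 1, 0, 1); releases (3, 0, 0, 3), pool now (4, 1, 0, 4)
  T_f: need (1, 0, 0, 2) fits (4, 1, 0, 4); releases (1, 1, 1, 3), pool now (5, 2, 1, 7)
  T_e: need (0, 1, 1, 4) fits (5, 2, 1, 7); releases (0, 1, 0, 0), pool now (5, 3, 1, 7)
  T_g: need (3, 1, 0, 1) fits (5, 3, 1, 7); releases (1, 0, 3, 0), pool now (6, 3, 4, 7)
  T_b: need (2, 0, 2, 4) fits (6, 3, 4, 7); releases (1, 1, 1, 1), pool now (7, 4, 5, 8)


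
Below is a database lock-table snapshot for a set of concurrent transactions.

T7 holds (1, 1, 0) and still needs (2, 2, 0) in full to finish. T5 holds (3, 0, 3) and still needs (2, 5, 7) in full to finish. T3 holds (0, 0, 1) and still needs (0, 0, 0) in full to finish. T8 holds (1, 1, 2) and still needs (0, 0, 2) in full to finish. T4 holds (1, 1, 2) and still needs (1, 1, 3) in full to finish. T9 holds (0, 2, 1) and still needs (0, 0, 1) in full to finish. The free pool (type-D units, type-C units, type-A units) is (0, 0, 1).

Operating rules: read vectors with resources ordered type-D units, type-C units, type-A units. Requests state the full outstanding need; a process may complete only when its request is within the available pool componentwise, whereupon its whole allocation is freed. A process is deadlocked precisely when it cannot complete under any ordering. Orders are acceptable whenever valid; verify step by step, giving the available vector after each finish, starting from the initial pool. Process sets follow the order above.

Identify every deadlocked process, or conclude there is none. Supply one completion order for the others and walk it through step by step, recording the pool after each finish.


Nothing here is deadlocked.
Key observation: there is always a runnable process — T9 first — so the state unwinds completely.
A valid finishing order for the others: T9, T8, T4, T3, T7, T5. Verifying each step:
  pool = (0, 0, 1)
  T9 needs (0, 0, 1) <= (0, 0, 1) -> finishes; pool += (0, 2, 1) = (0, 2, 2)
  T8 needs (0, 0, 2) <= (0, 2, 2) -> finishes; pool += (1, 1, 2) = (1, 3, 4)
  T4 needs (1, 1, 3) <= (1, 3, 4) -> finishes; pool += (1, 1, 2) = (2, 4, 6)
  T3 needs (0, 0, 0) <= (2, 4, 6) -> finishes; pool += (0, 0, 1) = (2, 4, 7)
  T7 needs (2, 2, 0) <= (2, 4, 7) -> finishes; pool += (1, 1, 0) = (3, 5, 7)
  T5 needs (2, 5, 7) <= (3, 5, 7) -> finishes; pool += (3, 0, 3) = (6, 5, 10)


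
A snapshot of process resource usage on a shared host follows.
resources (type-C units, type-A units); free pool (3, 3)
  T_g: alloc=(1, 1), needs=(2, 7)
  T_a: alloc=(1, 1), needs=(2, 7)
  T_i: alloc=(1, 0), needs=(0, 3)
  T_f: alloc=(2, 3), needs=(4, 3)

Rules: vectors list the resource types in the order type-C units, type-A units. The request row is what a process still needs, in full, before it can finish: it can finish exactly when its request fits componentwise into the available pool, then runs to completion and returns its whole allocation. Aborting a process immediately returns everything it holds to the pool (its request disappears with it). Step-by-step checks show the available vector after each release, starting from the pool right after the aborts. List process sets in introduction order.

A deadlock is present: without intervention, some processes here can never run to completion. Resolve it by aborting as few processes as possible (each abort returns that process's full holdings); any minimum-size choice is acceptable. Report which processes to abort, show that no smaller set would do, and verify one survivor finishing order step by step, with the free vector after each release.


Minimum abort set: T_g.
Key observation: T_a was stuck for good until T_g gave back (1, 1); in the order shown it finishes at step 3.
No smaller set exists: with zero aborts the deadlock remains.
The survivors complete as T_i, T_f, T_a. Verifying each step (starting from the post-abort pool):
  pool = (4, 4)
  run T_i (needs (0, 3), free (4, 4)); after release of (1, 0) the pool is (5, 4)
  run T_f (needs (4, 3), free (5, 4)); after release of (2, 3) the pool is (7, 7)
  run T_a (needs (2, 7), free (7, 7)); after release of (1, 1) the pool is (8, 8)


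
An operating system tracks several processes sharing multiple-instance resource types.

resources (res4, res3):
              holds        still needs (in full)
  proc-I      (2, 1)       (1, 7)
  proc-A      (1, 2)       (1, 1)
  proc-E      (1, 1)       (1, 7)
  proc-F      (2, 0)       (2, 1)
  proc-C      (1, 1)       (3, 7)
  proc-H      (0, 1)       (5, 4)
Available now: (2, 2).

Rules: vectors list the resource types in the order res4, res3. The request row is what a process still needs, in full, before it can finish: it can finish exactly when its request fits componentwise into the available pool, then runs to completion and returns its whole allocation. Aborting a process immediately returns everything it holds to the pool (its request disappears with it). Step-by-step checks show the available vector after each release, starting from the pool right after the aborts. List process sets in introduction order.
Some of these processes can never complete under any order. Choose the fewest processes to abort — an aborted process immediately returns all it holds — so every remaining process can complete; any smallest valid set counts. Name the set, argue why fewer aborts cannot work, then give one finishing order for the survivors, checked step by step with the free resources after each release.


Minimum abort set: proc-I and proc-C.
Key observation: before aborting proc-I and proc-C, proc-E was permanently blocked — no order could ever run it; afterwards it completes at step 4.
No one abort is enough; case by case: proc-I alone leaves proc-E blocked (short on res3); proc-A alone leaves proc-I blocked (short on res3); proc-E alone leaves proc-I blocked (short on res3); proc-F alone leaves proc-I blocked (short on res3); proc-C alone leaves proc-I blocked (short on res3); proc-H alone leaves proc-I blocked (short on res3).
One survivor order: proc-H, proc-A, proc-F, proc-E. Check, step by step (post-abort pool first):
  pool = (5, 4)
  proc-H: need (5, 4) fits (5, 4); releases (0, 1), pool now (5, 5)
  proc-A: need (1, 1) fits (5, 5); releases (1, 2), pool now (6, 7)
  proc-F: need (2, 1) fits (6, 7); releases (2, 0), pool now (8, 7)
  proc-E: need (1, 7) fits (8, 7); releases (1, 1), pool now (9, 8)


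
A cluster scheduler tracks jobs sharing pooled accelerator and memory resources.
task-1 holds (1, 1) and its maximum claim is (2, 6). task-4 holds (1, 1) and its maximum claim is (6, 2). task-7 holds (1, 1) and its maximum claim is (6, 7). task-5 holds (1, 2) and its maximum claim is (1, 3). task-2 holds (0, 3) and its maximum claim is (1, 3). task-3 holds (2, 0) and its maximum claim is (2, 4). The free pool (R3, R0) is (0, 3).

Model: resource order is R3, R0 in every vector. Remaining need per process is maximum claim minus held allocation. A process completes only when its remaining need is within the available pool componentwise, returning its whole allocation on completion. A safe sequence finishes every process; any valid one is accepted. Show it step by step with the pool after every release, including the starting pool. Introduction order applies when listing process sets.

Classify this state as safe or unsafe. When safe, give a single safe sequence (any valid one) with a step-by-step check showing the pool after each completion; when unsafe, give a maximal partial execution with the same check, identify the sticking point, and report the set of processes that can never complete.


The state is UNSAFE.
Key observation: even finishing task-5, task-1, task-2, task-3 leaves just (4, 9) free — too little R3 for any of the remaining processes.
The run task-5, task-1, task-2, task-3 cannot be extended any further. Verifying each step:
  pool = (0, 3)
  task-5 needs (0, 1) <= (0, 3) -> finishes; pool += (1, 2) = (1, 5)
  task-1 needs (1, 5) <= (1, 5) -> finishes; pool += (1, 1) = (2, 6)
  task-2 needs (1, 0) <= (2, 6) -> finishes; pool += (0, 3) = (2, 9)
  task-3 needs (0, 4) <= (2, 9) -> finishes; pool += (2, 0) = (4, 9)
  task-4 still needs (5, 1) but only (4, 9) is free — short on R3
  task-7 still needs (5, 6) but only (4, 9) is free — short on R3
Never able to finish: task-4 and task-7.


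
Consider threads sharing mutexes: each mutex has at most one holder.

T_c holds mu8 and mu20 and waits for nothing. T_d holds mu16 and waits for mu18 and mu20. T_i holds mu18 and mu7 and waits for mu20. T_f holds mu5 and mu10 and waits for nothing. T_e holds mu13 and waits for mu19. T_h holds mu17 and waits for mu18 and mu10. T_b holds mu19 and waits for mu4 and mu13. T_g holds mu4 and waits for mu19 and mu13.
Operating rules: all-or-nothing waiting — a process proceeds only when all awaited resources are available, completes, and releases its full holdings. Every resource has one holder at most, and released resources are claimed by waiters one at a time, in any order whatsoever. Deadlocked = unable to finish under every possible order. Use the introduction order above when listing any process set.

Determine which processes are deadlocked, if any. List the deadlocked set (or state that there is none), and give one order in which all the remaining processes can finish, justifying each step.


Deadlocked: T_e, T_b and T_g.
Key observation: T_e -> T_b -> T_e is a circular wait — nothing in it can go first; T_g is caught in further circular waits.
One completion order for the rest: T_c, T_i, T_f, T_h, T_d.
Check, step by step:
  T_c: no waits; runs immediately, freeing mu8 and mu20
  run T_i (all its waits — mu20 — are resolved); releases mu18 and mu7
  T_f: no waits; runs immediately, freeing mu5 and mu10
  run T_h (all its waits — mu18 and mu10 — are resolved); releases mu17
  run T_d (all its waits — mu18 and mu20 — are resolved); releases mu16


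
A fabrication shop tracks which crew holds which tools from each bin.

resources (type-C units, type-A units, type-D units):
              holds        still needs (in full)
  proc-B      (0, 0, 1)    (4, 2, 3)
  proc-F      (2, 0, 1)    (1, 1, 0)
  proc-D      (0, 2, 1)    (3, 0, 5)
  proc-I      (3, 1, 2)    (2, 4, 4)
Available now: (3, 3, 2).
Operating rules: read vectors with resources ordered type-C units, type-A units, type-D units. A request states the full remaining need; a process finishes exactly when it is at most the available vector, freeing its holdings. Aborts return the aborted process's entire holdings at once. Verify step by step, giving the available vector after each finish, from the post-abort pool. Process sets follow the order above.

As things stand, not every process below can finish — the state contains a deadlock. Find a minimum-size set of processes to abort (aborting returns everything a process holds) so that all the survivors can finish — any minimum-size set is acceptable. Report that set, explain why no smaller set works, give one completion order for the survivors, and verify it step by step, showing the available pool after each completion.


Abort proc-D.
Key observation: proc-I was stuck for good until proc-D gave back (0, 2, 1); in the order shown it finishes at step 3.
Why nothing smaller works: aborting no one leaves the state deadlocked as given.
Survivors finish in the order: proc-F, proc-B, proc-I. Verifying each step (pool after the aborts first):
  pool = (3, 5, 3)
  proc-F: need (1, 1, 0) fits (3, 5, 3); releases (2, 0, 1), pool now (5, 5, 4)
  proc-B: need (4, 2, 3) fits (5, 5, 4); releases (0, 0, 1), pool now (5, 5, 5)
  proc-I: need (2, 4, 4) fits (5, 5, 5); releases (3, 1, 2), pool now (8, 6, 7)


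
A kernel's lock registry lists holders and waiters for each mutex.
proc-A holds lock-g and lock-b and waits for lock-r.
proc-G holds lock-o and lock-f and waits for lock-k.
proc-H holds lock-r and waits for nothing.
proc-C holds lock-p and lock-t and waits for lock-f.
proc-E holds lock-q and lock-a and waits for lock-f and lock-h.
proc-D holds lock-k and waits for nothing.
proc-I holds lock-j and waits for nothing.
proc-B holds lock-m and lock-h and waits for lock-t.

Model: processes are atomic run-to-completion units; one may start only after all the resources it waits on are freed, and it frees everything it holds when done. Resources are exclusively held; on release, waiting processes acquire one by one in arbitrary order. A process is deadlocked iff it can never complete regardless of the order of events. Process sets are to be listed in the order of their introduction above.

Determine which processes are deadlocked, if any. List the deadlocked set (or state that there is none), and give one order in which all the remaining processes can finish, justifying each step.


The deadlocked set is empty.
Key observation: every chain of waits terminates; starting from the processes that wait on nothing, all the rest unlock in turn.
A valid finishing order for the others: proc-D, proc-G, proc-C, proc-I, proc-H, proc-B, proc-A, proc-E.
Check, step by step:
  run proc-D (it waits on nothing); releases lock-k
  run proc-G (all its waits — lock-k — are resolved); releases lock-o and lock-f
  run proc-C (all its waits — lock-f — are resolved); releases lock-p and lock-t
  run proc-I (it waits on nothing); releases lock-j
  run proc-H (it waits on nothing); releases lock-r
  run proc-B (all its waits — lock-t — are resolved); releases lock-m and lock-h
  run proc-A (all its waits — lock-r — are resolved); releases lock-g and lock-b
  run proc-E (all its waits — lock-f and lock-h — are resolved); releases lock-q and lock-a


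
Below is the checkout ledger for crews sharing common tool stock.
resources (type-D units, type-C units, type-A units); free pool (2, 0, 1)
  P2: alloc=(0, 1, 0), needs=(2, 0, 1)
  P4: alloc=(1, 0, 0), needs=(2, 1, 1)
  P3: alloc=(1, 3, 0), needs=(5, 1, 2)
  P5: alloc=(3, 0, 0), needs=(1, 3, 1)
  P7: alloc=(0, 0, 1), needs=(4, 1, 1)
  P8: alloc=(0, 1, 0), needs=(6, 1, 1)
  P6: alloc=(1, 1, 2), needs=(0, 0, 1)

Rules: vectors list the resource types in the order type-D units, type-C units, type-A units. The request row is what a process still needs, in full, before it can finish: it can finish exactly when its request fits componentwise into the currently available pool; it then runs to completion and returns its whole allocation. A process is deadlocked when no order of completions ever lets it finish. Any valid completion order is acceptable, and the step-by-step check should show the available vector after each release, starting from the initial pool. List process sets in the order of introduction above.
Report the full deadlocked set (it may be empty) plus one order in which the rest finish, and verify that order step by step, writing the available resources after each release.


Deadlocked set: P3, P5 and P8.
Key observation: after P2, P6, P4, P7 the pool peaks at (4, 2, 4), and each blocked process is short somewhere: P3 on type-D units; P5 on type-C units; P8 on type-D units.
The rest can finish in the order P2, P6, P4, P7. Check, step by step:
  pool = (2, 0, 1)
  P2: need (2, 0, 1) fits (2, 0, 1); releases (0, 1, 0), pool now (2, 1, 1)
  P6: need (0, 0, 1) fits (2, 1, 1); releases (1, 1, 2), pool now (3, 2, 3)
  P4: need (2, 1, 1) fits (3, 2, 3); releases (1, 0, 0), pool now (4, 2, 3)
  P7: need (4, 1, 1) fits (4, 2, 3); releases (0, 0, 1), pool now (4, 2, 4)
The blocked processes can never fit:
  P3 still needs (5, 1, 2) but only (4, 2, 4) is free — short on type-D units
  P5 still needs (1, 3, 1) but only (4, 2, 4) is free — short on type-C units
  P8 still needs (6, 1, 1) but only (4, 2, 4) is free — short on type-D units


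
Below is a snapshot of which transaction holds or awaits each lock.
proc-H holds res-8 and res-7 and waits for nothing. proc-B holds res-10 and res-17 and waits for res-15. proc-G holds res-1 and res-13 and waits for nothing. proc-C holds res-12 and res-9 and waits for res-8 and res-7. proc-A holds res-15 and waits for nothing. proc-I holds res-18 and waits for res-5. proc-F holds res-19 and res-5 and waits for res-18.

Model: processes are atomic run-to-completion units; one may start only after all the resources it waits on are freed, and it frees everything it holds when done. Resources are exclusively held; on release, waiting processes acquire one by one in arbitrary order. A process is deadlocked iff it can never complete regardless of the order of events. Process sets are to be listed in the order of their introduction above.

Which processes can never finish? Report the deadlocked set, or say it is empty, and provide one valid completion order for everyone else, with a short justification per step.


Deadlocked set: proc-I and proc-F.
Key observation: nobody on the ring proc-I -> proc-F -> proc-I can start until another member finishes, which never happens; no other process is dragged down with it.
A valid finishing order for the others: proc-H, proc-A, proc-G, proc-C, proc-B.
Step-by-step check:
  proc-H: no waits; runs immediately, freeing res-8 and res-7
  proc-A: no waits; runs immediately, freeing res-15
  proc-G: no waits; runs immediately, freeing res-1 and res-13
  proc-C waits on res-8 and res-7 — all released -> runs and releases res-12 and res-9
  proc-B waits on res-15 — all released -> runs and releases res-10 and res-17


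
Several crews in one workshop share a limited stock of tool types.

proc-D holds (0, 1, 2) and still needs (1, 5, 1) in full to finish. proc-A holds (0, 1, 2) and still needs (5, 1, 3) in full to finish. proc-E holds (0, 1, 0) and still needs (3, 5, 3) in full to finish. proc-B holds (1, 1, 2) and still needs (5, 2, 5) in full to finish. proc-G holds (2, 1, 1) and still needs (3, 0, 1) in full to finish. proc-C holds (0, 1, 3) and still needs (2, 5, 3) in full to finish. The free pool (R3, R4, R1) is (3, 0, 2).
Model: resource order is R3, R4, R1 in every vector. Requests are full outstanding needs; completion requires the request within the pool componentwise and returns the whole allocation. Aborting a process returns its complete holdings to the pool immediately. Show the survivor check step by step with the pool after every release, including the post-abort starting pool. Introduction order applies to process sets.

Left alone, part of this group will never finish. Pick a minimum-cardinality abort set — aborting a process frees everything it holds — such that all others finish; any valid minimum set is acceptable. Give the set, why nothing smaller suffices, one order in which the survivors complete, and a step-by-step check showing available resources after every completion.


Minimum abort set: proc-D and proc-C.
Key observation: before aborting proc-D and proc-C, proc-E was permanently blocked — no order could ever run it; afterwards it completes at step 4.
Why nothing smaller works — every single abort fails: proc-D alone leaves proc-E blocked (short on R4); proc-A alone leaves proc-D blocked (short on R4); proc-E alone leaves proc-D blocked (short on R4); proc-B alone leaves proc-D blocked (short on R4); proc-G alone leaves proc-D blocked (short on R4); proc-C alone leaves proc-D blocked (short on R4).
The survivors complete as proc-G, proc-A, proc-B, proc-E. Step-by-step check (starting from the post-abort pool):
  pool = (3, 2, 7)
  run proc-G (needs (3, 0, 1), free (3, 2, 7)); after release of (2, 1, 1) the pool is (5, 3, 8)
  run proc-A (needs (5, 1, 3), free (5, 3, 8)); after release of (0, 1, 2) the pool is (5, 4, 10)
  run proc-B (needs (5, 2, 5), free (5, 4, 10)); after release of (1, 1, 2) the pool is (6, 5, 12)
  run proc-E (needs (3, 5, 3), free (6, 5, 12)); after release of (0, 1, 0) the pool is (6, 6, 12)


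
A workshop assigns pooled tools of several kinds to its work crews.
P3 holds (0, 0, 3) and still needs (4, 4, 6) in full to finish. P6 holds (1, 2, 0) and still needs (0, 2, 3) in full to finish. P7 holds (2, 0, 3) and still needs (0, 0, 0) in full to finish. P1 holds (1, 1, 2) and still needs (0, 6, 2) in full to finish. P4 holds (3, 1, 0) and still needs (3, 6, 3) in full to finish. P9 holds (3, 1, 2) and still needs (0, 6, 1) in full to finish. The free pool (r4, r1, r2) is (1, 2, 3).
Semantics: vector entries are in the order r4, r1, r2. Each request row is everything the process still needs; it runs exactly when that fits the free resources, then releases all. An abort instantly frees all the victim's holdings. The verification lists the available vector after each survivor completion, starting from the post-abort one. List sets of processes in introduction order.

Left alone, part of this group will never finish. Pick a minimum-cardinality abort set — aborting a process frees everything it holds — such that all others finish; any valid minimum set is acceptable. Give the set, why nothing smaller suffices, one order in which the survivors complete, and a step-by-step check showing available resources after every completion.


Abort P1 and P4.
Key observation: aborting P1 and P4 returns (4, 2, 2), and P9 — hopeless before — runs at step 4 with the returned capacity in the pool.
Minimality, checking each single-abort alternative: P3 alone leaves P1 blocked (short on r1); P6 alone leaves P1 blocked (short on r1); P7 alone leaves P1 blocked (short on r1); P1 alone leaves P4 blocked (short on r1); P4 alone leaves P1 blocked (short on r1); P9 alone leaves P1 blocked (short on r1).
One survivor order: P6, P7, P3, P9. Verifying each step (post-abort pool first):
  pool = (5, 4, 5)
  run P6 (needs (0, 2, 3), free (5, 4, 5)); after release of (1, 2, 0) the pool is (6, 6, 5)
  run P7 (needs (0, 0, 0), free (6, 6, 5)); after release of (2, 0, 3) the pool is (8, 6, 8)
  run P3 (needs (4, 4, 6), free (8, 6, 8)); after release of (0, 0, 3) the pool is (8, 6, 11)
  run P9 (needs (0, 6, 1), free (8, 6, 11)); after release of (3, 1, 2) the pool is (11, 7, 13)


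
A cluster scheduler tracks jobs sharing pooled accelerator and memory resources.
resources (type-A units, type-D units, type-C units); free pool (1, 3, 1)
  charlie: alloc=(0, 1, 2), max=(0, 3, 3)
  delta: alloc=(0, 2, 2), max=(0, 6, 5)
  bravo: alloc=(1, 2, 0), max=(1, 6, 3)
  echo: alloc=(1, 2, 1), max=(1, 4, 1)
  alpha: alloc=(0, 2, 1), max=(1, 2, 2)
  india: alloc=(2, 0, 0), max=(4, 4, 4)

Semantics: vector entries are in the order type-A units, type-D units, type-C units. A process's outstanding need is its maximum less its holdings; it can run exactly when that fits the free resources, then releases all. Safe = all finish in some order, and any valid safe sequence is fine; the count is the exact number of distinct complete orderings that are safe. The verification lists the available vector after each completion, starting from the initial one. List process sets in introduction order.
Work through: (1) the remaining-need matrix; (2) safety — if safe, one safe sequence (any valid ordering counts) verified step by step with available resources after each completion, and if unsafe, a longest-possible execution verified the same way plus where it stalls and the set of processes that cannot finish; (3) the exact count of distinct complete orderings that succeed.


(1) Need matrix, components ordered type-A units, type-D units, type-C units:
  charlie: (0, 2, 1)
  delta: (0, 4, 3)
  bravo: (0, 4, 3)
  echo: (0, 2, 0)
  alpha: (1, 0, 1)
  india: (2, 4, 4)
(2) SAFE, for example via the order echo, alpha, bravo, charlie, india, delta.
Key observation: bravo marks the first exact bind of the order: its need (0, 4, 3) fits the free (2, 7, 3) with zero slack on a requested resource.
Step-by-step check:
  pool = (1, 3, 1)
  echo: need (0, 2, 0) fits (1, 3, 1); releases (1, 2, 1), pool now (2, 5, 2)
  alpha: need (1, 0, 1) fits (2, 5, 2); releases (0, 2, 1), pool now (2, 7, 3)
  bravo: need (0, 4, 3) fits (2, 7, 3); releases (1, 2, 0), pool now (3, 9, 3)
  charlie: need (0, 2, 1) fits (3, 9, 3); releases (0, 1, 2), pool now (3, 10, 5)
  india: need (2, 4, 4) fits (3, 10, 5); releases (2, 0, 0), pool now (5, 10, 5)
  delta: need (0, 4, 3) fits (5, 10, 5); releases (0, 2, 2), pool now (5, 12, 7)
(3) The exact count: 146 of the possible complete orderings are safe sequences.


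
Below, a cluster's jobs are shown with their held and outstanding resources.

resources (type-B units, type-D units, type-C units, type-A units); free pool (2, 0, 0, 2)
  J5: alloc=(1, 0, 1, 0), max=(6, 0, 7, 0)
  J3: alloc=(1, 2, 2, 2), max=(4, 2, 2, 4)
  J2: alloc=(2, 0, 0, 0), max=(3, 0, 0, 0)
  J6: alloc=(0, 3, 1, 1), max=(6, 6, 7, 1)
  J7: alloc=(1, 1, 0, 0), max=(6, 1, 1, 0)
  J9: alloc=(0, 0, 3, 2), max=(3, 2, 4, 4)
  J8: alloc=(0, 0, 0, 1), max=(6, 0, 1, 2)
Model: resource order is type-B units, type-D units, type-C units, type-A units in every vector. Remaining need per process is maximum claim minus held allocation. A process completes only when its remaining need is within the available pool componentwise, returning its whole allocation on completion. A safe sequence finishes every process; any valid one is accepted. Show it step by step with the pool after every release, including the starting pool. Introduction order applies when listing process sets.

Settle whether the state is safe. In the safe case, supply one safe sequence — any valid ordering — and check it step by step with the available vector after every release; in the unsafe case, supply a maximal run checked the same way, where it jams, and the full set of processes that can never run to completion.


The state is UNSAFE.
Key observation: J2, J3, J7, J9, J8 can finish, but then (6, 3, 5, 7) is all there is, and the blocked group's type-C units demands exceed it.
Going as far as possible: J2, J3, J7, J9, J8; after that, nothing fits. Step-by-step check:
  pool = (2, 0, 0, 2)
  J2: need (1, 0, 0, 0) fits (2, 0, 0, 2); releases (2, 0, 0, 0), pool now (4, 0, 0, 2)
  J3: need (3, 0, 0, 2) fits (4, 0, 0, 2); releases (1, 2, 2, 2), pool now (5, 2, 2, 4)
  J7: need (5, 0, 1, 0) fits (5, 2, 2, 4); releases (1, 1, 0, 0), pool now (6, 3, 2, 4)
  J9: need (3, 2, 1, 2) fits (6, 3, 2, 4); releases (0, 0, 3, 2), pool now (6, 3, 5, 6)
  J8: need (6, 0, 1, 1) fits (6, 3, 5, 6); releases (0, 0, 0, 1), pool now (6, 3, 5, 7)
  J5 cannot run: need (5, 0, 6, 0) vs free (6, 3, 5, 7) (insufficient type-C units)
  J6 cannot run: need (6, 3, 6, 0) vs free (6, 3, 5, 7) (insufficient type-C units)
Processes that can never finish: J5 and J6.


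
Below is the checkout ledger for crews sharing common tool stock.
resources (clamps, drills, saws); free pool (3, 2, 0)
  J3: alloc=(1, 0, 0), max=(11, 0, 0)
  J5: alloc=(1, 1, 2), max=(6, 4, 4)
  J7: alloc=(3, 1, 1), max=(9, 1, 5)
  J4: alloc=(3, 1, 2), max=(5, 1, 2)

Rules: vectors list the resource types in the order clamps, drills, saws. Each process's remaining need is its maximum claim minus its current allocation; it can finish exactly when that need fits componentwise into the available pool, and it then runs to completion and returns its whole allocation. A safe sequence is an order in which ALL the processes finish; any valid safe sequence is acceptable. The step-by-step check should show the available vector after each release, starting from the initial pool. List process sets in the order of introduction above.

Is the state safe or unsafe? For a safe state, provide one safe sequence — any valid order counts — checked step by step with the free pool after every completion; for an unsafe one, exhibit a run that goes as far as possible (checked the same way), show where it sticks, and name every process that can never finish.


SAFE. One safe sequence: J4, J5, J7, J3.
Key observation: the first exact fit in this order is J5 — it needs (5, 3, 2) with (6, 3, 2) free, meeting a requested resource to the last unit.
Verifying each step:
  pool = (3, 2, 0)
  J4: need (2, 0, 0) fits (3, 2, 0); releases (3, 1, 2), pool now (6, 3, 2)
  J5: need (5, 3, 2) fits (6, 3, 2); releases (1, 1, 2), pool now (7, 4, 4)
  J7: need (6, 0, 4) fits (7, 4, 4); releases (3, 1, 1), pool now (10, 5, 5)
  J3: need (10, 0, 0) fits (10, 5, 5); releases (1, 0, 0), pool now (11, 5, 5)


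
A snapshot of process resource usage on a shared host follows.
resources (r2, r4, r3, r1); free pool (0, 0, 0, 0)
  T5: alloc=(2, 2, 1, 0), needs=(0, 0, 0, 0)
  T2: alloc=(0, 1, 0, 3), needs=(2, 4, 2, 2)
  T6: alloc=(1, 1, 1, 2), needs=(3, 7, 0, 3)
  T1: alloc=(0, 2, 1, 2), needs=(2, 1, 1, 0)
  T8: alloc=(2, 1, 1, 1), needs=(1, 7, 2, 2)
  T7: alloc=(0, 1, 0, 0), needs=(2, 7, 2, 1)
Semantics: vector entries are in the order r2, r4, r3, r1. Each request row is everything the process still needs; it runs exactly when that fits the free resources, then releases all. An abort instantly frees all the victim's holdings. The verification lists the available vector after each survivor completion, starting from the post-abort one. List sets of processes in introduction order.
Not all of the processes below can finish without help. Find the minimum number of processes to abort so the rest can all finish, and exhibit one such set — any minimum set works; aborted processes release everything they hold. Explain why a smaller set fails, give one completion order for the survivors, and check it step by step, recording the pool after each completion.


Minimum abort set: T6 and T8.
Key observation: the returned (3, 2, 2, 3) from T6 and T8 is what brings T7 — unrunnable before, under any order — into play at step 4.
Minimality, checking each single-abort alternative: T5 alone leaves T6 blocked (short on r2 and r4); T2 alone leaves T6 blocked (short on r2 and r4); T6 alone leaves T8 blocked (short on r4); T1 alone leaves T6 blocked (short on r2 and r4); T8 alone leaves T6 blocked (short on r4); T7 alone leaves T6 blocked (short on r2 and r4).
Survivors finish in the order: T1, T2, T5, T7. Walking it through (pool after the aborts first):
  pool = (3, 2, 2, 3)
  T1: need (2, 1, 1, 0) fits (3, 2, 2, 3); releases (0, 2, 1, 2), pool now (3, 4, 3, 5)
  T2: need (2, 4, 2, 2) fits (3, 4, 3, 5); releases (0, 1, 0, 3), pool now (3, 5, 3, 8)
  T5: need (0, 0, 0, 0) fits (3, 5, 3, 8); releases (2, 2, 1, 0), pool now (5, 7, 4, 8)
  T7: need (2, 7, 2, 1) fits (5, 7, 4, 8); releases (0, 1, 0, 0), pool now (5, 8, 4, 8)


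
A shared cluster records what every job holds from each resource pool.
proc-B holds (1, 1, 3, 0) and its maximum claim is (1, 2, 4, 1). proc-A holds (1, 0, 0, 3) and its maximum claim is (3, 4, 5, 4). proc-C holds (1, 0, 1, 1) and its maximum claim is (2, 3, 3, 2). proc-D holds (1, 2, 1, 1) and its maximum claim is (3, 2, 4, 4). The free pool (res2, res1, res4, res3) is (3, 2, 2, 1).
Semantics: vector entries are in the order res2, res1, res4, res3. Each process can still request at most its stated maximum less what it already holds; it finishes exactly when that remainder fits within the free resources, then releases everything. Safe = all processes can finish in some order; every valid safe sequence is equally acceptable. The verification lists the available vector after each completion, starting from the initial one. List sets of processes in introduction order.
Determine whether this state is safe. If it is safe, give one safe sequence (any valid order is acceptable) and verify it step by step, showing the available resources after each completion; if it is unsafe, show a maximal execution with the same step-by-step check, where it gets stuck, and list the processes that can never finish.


UNSAFE.
Key observation: after proc-B, proc-C the pool peaks at (5, 3, 6, 2), and each blocked process is short somewhere: proc-A on res1; proc-D on res3.
A maximal execution: proc-B, proc-C — then nothing else fits. Verifying each step:
  pool = (3, 2, 2, 1)
  run proc-B (needs (0, 1, 1, 1), free (3, 2, 2, 1)); after release of (1, 1, 3, 0) the pool is (4, 3, 5, 1)
  run proc-C (needs (1, 3, 2, 1), free (4, 3, 5, 1)); after release of (1, 0, 1, 1) the pool is (5, 3, 6, 2)
  proc-A cannot run: need (2, 4, 5, 1) vs free (5, 3, 6, 2) (insufficient res1)
  proc-D cannot run: need (2, 0, 3, 3) vs free (5, 3, 6, 2) (insufficient res3)
Never able to finish: proc-A and proc-D.


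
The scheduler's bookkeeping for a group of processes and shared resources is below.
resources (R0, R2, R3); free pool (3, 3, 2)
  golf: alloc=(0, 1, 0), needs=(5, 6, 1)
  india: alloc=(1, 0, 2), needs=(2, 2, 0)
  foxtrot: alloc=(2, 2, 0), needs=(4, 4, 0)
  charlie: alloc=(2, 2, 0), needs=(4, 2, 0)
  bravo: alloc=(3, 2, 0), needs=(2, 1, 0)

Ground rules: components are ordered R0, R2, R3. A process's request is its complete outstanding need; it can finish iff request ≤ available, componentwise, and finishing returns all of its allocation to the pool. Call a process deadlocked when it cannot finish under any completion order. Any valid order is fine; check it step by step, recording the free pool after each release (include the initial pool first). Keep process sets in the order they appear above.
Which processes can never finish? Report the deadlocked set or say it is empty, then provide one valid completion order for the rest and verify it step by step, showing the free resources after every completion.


The deadlocked set is empty.
Key observation: bravo leads a chain of completions in which each release enables another process.
A valid finishing order for the others: bravo, india, foxtrot, charlie, golf. Check, step by step:
  pool = (3, 3, 2)
  bravo: need (2, 1, 0) fits (3, 3, 2); releases (3, 2, 0), pool now (6, 5, 2)
  india: need (2, 2, 0) fits (6, 5, 2); releases (1, 0, 2), pool now (7, 5, 4)
  foxtrot: need (4, 4, 0) fits (7, 5, 4); releases (2, 2, 0), pool now (9, 7, 4)
  charlie: need (4, 2, 0) fits (9, 7, 4); releases (2, 2, 0), pool now (11, 9, 4)
  golf: need (5, 6, 1) fits (11, 9, 4); releases (0, 1, 0), pool now (11, 10, 4)


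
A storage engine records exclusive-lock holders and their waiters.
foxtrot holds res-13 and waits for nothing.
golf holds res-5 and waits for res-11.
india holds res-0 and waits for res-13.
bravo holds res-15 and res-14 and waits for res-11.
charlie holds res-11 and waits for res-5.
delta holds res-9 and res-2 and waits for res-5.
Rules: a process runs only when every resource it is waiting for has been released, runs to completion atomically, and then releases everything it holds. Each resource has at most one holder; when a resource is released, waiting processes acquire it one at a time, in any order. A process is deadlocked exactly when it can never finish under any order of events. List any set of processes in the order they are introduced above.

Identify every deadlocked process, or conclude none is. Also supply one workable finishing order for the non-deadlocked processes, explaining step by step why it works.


The deadlocked set is golf, bravo, charlie and delta.
Key observation: nobody on the ring golf -> charlie -> golf can start until another member finishes, which never happens; bravo and delta wait into the deadlock from upstream.
The rest can finish in the order foxtrot, india.
Walking it through:
  run foxtrot (it waits on nothing); releases res-13
  run india (all its waits — res-13 — are resolved); releases res-0


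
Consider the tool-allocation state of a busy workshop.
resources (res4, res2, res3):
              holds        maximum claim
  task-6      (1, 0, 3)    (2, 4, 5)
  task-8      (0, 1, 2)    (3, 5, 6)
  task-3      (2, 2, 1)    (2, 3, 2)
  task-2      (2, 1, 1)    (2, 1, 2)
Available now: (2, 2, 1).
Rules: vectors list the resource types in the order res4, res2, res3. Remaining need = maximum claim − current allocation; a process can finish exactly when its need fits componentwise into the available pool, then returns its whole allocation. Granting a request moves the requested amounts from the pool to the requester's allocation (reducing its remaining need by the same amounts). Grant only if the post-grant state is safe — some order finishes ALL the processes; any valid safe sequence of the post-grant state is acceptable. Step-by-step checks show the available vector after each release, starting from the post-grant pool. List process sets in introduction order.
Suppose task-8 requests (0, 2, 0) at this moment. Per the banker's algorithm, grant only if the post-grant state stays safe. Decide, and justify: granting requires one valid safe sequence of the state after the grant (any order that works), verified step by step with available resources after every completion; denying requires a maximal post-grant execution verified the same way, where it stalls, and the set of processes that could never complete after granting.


DENY: after the grant no complete ordering would exist.
Key observation: after task-2, task-3 the pool peaks at (6, 3, 3), and each blocked process is short somewhere: task-6 on res2; task-8 on res3.
Pretend the grant happened; the run task-2, task-3 goes as far as possible. Walking it through:
  pool = (2, 0, 1)
  task-2: need (0, 0, 1) fits (2, 0, 1); releases (2, 1, 1), pool now (4, 1, 2)
  task-3: need (0, 1, 1) fits (4, 1, 2); releases (2, 2, 1), pool now (6, 3, 3)
  blocked: task-6 wants (1, 4, 2), pool (6, 3, 3) — not enough res2
  blocked: task-8 wants (3, 2, 4), pool (6, 3, 3) — not enough res3
Post-grant, the permanently blocked set is task-6 and task-8.
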